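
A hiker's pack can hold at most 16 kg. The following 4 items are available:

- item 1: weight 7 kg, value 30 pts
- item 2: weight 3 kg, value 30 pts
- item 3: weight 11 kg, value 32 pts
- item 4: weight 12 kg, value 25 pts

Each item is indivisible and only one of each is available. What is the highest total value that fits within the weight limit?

Check high-value combinations within 16 kg:
- item 2+item 3: weight 3+11=14, value 30+32=62
- item 1+item 2: weight 7+3=10, value 30+30=60
- item 2+item 4: weight 3+12=15, value 30+25=55
- item 3: weight 11, value 32
- item 2: weight 3, value 30
Best: 62 pts.

62 pts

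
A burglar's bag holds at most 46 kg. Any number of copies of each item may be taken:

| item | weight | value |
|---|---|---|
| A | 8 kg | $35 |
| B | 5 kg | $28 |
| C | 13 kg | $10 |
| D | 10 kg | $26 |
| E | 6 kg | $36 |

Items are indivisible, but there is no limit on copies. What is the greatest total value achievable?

Best value-per-unit is E at 36/6; filling with it alone gives 7×36 = 252.
Optimal mix: 2×B + 6×E → weight 46, value 272.

$272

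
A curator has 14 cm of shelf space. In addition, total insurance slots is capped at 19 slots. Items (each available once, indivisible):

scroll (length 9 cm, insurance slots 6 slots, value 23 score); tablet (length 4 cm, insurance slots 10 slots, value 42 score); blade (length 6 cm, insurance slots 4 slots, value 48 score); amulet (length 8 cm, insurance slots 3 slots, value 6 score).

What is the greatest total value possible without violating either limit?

Feasible sets respecting both limits:
- tablet+blade: length 10, insurance slots 14, value 90
- scroll+tablet: length 13, insurance slots 16, value 65
- blade+amulet: length 14, insurance slots 7, value 54
- blade: length 6, insurance slots 4, value 48
Best: 90 score.

90 score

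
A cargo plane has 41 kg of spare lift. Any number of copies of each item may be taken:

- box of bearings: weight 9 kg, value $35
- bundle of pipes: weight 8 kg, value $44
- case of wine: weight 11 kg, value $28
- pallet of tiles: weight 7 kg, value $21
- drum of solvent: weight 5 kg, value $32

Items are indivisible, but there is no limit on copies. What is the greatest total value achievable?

Best value-per-unit is drum of solvent at 32/5, and filling with it alone uses weight 8×5=40. No mix of the others beats 8×32 = 256.

$256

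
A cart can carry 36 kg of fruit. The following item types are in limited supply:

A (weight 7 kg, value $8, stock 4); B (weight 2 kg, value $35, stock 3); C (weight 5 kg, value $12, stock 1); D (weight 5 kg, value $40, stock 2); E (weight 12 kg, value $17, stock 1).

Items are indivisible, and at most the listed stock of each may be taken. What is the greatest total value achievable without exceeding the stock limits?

Best selections within weight 36 and stock limits:
- 3×B + 1×C + 2×D + 1×E: weight 33, value 214
- 2×A + 3×B + 1×C + 2×D: weight 35, value 213
Best: $214.

$214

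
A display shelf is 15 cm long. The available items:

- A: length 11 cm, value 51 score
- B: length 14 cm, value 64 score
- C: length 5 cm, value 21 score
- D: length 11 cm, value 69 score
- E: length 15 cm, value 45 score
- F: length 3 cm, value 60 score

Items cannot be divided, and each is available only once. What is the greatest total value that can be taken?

129 score

Check high-value combinations within 15 cm:
- D+F: length 11+3=14, value 69+60=129
- A+F: length 11+3=14, value 51+60=111
- C+F: length 5+3=8, value 21+60=81
Best: 129 score.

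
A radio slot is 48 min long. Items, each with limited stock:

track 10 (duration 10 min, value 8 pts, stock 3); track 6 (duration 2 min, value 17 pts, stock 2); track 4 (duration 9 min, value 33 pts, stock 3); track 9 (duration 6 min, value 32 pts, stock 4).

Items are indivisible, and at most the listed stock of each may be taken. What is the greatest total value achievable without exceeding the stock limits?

228 pts

Top feasible selections:
- 2×track 6 + 2×track 4 + 4×track 9: duration 46, value 228
- 1×track 6 + 3×track 4 + 3×track 9: duration 47, value 212
Best: 228 pts.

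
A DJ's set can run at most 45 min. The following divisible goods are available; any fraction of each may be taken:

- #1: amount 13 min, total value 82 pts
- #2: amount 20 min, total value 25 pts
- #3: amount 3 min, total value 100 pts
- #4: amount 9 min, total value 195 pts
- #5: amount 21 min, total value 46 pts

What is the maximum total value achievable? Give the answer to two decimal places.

420.81

Take in order of value per unit:
- #3 (100/3 per unit): all 3 → value 100, running total 100.00
- #4 (195/9 per unit): all 9 → value 195, running total 295.00
- #1 (82/13 per unit): all 13 → value 82, running total 377.00
- #5 (46/21 per unit): 20 of 21 → value 20×46/21 = 43.8095, running total 420.81
Total 420.81.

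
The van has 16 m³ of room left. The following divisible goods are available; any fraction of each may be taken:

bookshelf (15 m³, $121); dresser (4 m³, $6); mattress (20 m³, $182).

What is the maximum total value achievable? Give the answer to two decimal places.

Take in order of value per unit:
- mattress (182/20 per unit): 16 of 20 → value 16×182/20 = 145.6000, running total 145.60
Total 145.60.

145.60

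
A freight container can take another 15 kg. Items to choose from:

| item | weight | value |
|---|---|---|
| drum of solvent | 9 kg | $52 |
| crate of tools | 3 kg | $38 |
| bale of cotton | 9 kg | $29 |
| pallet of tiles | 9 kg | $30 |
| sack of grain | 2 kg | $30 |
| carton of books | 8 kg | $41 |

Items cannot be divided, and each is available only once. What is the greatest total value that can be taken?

$120

Check high-value combinations within 15 kg:
- drum of solvent+crate of tools+sack of grain: weight 9+3+2=14, value 52+38+30=120
- crate of tools+sack of grain+carton of books: weight 3+2+8=13, value 38+30+41=109
- crate of tools+pallet of tiles+sack of grain: weight 3+9+2=14, value 38+30+30=98
Best: $120.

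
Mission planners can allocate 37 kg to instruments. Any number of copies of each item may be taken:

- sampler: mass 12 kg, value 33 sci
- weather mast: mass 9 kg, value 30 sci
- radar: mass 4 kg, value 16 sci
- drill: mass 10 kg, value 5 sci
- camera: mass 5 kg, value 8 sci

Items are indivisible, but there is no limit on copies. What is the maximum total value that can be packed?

Best value-per-unit is radar at 16/4, and filling with it alone uses mass 9×4=36. No mix of the others beats 9×16 = 144.

144 sci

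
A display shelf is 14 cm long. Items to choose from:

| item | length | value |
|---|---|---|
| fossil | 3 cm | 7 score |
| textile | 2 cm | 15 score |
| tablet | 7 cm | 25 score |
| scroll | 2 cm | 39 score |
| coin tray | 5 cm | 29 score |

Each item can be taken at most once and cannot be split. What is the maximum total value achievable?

This is a 0/1 knapsack; check combinations near the capacity.
- tablet+scroll+coin tray: length 7+2+5=14, value 25+39+29=93
- fossil+textile+scroll+coin tray: length 3+2+2+5=12, value 7+15+39+29=90
- fossil+textile+tablet+scroll: length 3+2+7+2=14, value 7+15+25+39=86
- textile+scroll+coin tray: length 2+2+5=9, value 15+39+29=83
Best: 93 score.

93 score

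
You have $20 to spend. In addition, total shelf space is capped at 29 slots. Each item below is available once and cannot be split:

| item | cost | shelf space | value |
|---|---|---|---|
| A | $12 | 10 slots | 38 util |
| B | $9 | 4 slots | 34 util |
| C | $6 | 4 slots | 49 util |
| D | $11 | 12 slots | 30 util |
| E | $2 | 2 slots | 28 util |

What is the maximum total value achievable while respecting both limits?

Feasible sets respecting both limits:
- A+C+E: cost 20, shelf space 16, value 115
- B+C+E: cost 17, shelf space 10, value 111
- C+D+E: cost 19, shelf space 18, value 107
Best: 115 util.

115 util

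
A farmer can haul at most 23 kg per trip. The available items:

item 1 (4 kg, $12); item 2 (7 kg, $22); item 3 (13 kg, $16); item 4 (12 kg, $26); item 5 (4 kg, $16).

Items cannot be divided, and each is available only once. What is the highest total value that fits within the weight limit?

$64

Check high-value combinations within 23 kg:
- item 2+item 4+item 5: weight 7+12+4=23, value 22+26+16=64
- item 1+item 2+item 4: weight 4+7+12=23, value 12+22+26=60
- item 1+item 4+item 5: weight 4+12+4=20, value 12+26+16=54
- item 1+item 2+item 5: weight 4+7+4=15, value 12+22+16=50
- item 2+item 4: weight 7+12=19, value 22+26=48
Best: $64.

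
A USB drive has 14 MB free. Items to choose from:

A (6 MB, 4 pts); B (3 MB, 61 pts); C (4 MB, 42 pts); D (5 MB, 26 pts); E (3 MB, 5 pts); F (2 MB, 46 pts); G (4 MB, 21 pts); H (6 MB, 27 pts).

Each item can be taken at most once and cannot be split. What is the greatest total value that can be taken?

175 pts

Check high-value combinations within 14 MB:
- B+C+D+F: size 3+4+5+2=14, value 61+42+26+46=175
- B+C+F+G: size 3+4+2+4=13, value 61+42+46+21=170
- B+C+E+F: size 3+4+3+2=12, value 61+42+5+46=154
Best: 175 pts.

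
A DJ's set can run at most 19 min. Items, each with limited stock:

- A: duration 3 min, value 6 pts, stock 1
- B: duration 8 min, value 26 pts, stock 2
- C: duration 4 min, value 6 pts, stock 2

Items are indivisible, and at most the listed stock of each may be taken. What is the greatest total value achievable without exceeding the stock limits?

58 pts

Top feasible selections:
- 1×A + 2×B: duration 19, value 58
- 2×B: duration 16, value 52
- 1×A + 1×B + 2×C: duration 19, value 44
- 1×A + 1×B + 1×C: duration 15, value 38
Best: 58 pts.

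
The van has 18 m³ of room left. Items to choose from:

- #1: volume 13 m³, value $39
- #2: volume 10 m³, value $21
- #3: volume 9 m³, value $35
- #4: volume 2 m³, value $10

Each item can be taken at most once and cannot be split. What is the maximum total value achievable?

$49

Check high-value combinations within 18 m³:
- #1+#4: volume 13+2=15, value 39+10=49
- #3+#4: volume 9+2=11, value 35+10=45
- #1: volume 13, value 39
- #3: volume 9, value 35
- #2+#4: volume 10+2=12, value 21+10=31
Best: $49.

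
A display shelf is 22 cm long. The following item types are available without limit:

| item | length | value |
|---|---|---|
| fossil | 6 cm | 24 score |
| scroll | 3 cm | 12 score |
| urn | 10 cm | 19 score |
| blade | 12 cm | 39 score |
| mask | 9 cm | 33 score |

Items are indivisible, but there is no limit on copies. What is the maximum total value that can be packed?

Best value-per-unit is fossil at 24/6; filling with it alone gives 3×24 = 72.
Optimal mix: 3×fossil + 1×scroll → length 21, value 84.

84 score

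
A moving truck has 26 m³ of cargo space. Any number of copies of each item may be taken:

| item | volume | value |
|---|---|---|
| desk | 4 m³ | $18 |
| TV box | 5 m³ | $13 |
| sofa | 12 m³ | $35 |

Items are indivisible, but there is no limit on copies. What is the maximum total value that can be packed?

Best value-per-unit is desk at 18/4, and filling with it alone uses volume 6×4=24. No mix of the others beats 6×18 = 108.

$108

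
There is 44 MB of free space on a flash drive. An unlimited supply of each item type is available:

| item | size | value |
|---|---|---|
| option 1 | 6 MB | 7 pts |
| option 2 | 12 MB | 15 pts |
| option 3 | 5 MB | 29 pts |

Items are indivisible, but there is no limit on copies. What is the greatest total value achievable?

Best value-per-unit is option 3 at 29/5, and filling with it alone uses size 8×5=40. No mix of the others beats 8×29 = 232.

232 pts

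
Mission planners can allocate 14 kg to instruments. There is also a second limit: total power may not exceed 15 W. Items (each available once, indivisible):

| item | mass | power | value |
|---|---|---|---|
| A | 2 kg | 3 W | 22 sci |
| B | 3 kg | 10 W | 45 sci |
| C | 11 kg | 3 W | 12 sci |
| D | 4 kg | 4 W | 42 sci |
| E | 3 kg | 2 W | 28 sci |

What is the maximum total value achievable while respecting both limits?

95 sci

Feasible sets respecting both limits:
- A+B+E: mass 8, power 15, value 95
- A+D+E: mass 9, power 9, value 92
- B+D: mass 7, power 14, value 87
- B+E: mass 6, power 12, value 73
Best: 95 sci.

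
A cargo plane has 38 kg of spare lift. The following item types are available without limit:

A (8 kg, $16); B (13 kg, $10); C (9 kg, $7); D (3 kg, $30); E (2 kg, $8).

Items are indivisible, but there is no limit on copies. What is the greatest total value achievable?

$368

Best value-per-unit is D at 30/3; filling with it alone gives 12×30 = 360.
Optimal mix: 12×D + 1×E → weight 38, value 368.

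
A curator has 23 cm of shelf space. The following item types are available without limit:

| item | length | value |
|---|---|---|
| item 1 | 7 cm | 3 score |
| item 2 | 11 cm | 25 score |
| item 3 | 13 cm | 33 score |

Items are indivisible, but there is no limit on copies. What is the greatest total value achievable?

Best value-per-unit is item 3 at 33/13; filling with it alone gives 1×33 = 33.
Optimal mix: 2×item 2 → length 22, value 50.

50 score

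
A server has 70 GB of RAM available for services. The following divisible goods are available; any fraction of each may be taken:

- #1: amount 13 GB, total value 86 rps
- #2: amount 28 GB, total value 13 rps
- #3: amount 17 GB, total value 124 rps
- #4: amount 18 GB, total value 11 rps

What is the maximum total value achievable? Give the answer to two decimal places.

Take in order of value per unit:
- #3 (124/17 per unit): all 17 → value 124, running total 124.00
- #1 (86/13 per unit): all 13 → value 86, running total 210.00
- #4 (11/18 per unit): all 18 → value 11, running total 221.00
- #2 (13/28 per unit): 22 of 28 → value 22×13/28 = 10.2143, running total 231.21
Total 231.21.

231.21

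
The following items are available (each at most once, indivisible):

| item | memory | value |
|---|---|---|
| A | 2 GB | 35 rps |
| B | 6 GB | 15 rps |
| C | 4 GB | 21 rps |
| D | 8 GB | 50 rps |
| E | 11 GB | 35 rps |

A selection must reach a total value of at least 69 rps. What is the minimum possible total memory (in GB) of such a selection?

Subsets with value ≥ 69, sorted by total memory:
- A+D: memory 10, value 85
- A+B+C: memory 12, value 71
Minimum memory: 10 GB.

10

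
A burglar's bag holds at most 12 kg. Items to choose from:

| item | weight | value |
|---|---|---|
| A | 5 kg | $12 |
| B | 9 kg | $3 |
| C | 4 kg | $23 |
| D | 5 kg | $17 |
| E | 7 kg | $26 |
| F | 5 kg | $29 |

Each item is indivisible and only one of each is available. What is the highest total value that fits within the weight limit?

Check high-value combinations within 12 kg:
- E+F: weight 7+5=12, value 26+29=55
- C+F: weight 4+5=9, value 23+29=52
- C+E: weight 4+7=11, value 23+26=49
- D+F: weight 5+5=10, value 17+29=46
Best: $55.

$55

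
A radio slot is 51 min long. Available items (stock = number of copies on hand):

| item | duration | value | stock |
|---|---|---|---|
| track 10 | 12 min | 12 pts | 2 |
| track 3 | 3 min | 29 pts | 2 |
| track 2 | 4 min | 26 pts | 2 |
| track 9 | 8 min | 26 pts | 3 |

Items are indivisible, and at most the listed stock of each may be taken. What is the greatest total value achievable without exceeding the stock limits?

200 pts

Best selections within duration 51 and stock limits:
- 1×track 10 + 2×track 3 + 2×track 2 + 3×track 9: duration 50, value 200
- 2×track 3 + 2×track 2 + 3×track 9: duration 38, value 188
- 1×track 10 + 2×track 3 + 2×track 2 + 2×track 9: duration 42, value 174
Best: 200 pts.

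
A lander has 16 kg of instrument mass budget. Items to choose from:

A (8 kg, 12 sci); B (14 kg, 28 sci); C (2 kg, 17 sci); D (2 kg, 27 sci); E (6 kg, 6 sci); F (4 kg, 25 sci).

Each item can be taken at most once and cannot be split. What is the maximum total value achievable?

81 sci

This is a 0/1 knapsack; check combinations near the capacity.
- A+C+D+F: mass 8+2+2+4=16, value 12+17+27+25=81
- C+D+E+F: mass 2+2+6+4=14, value 17+27+6+25=75
- C+D+F: mass 2+2+4=8, value 17+27+25=69
- A+D+F: mass 8+2+4=14, value 12+27+25=64
Best: 81 sci.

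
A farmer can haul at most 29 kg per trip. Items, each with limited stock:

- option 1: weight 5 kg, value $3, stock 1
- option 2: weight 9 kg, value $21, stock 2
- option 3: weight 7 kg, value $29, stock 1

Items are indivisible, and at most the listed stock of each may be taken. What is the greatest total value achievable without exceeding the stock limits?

Best selections within weight 29 and stock limits:
- 2×option 2 + 1×option 3: weight 25, value 71
- 1×option 1 + 1×option 2 + 1×option 3: weight 21, value 53
- 1×option 2 + 1×option 3: weight 16, value 50
- 1×option 1 + 2×option 2: weight 23, value 45
Best: $71.

$71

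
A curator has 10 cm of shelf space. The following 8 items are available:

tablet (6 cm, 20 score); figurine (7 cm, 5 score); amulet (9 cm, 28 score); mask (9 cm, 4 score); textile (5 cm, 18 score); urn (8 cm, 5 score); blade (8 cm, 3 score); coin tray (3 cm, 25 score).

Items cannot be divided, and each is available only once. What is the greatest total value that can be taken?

45 score

This is a 0/1 knapsack; check combinations near the capacity.
- tablet+coin tray: length 6+3=9, value 20+25=45
- textile+coin tray: length 5+3=8, value 18+25=43
- figurine+coin tray: length 7+3=10, value 5+25=30
- amulet: length 9, value 28
Best: 45 score.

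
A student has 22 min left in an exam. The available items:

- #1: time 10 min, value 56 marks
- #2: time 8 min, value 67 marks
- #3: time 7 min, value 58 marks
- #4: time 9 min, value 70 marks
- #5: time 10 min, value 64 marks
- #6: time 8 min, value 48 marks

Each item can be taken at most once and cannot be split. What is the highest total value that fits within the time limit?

This is a 0/1 knapsack; check combinations near the capacity.
- #2+#4: time 8+9=17, value 67+70=137
- #4+#5: time 9+10=19, value 70+64=134
- #2+#5: time 8+10=18, value 67+64=131
- #3+#4: time 7+9=16, value 58+70=128
Best: 137 marks.

137 marks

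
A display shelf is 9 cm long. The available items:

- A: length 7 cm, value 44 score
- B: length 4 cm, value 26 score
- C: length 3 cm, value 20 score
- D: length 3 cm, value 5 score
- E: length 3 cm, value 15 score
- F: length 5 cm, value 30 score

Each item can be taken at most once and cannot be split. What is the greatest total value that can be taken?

Check high-value combinations within 9 cm:
- B+F: length 4+5=9, value 26+30=56
- C+F: length 3+5=8, value 20+30=50
- B+C: length 4+3=7, value 26+20=46
- E+F: length 3+5=8, value 15+30=45
- A: length 7, value 44
Best: 56 score.

56 score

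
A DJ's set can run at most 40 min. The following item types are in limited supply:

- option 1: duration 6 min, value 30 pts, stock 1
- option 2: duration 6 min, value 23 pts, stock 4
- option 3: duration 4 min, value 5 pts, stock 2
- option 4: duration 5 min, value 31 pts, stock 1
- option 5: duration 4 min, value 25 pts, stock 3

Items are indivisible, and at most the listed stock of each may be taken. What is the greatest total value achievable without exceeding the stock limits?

187 pts

Top feasible selections:
- 1×option 1 + 2×option 2 + 1×option 3 + 1×option 4 + 3×option 5: duration 39, value 187
- 1×option 1 + 2×option 2 + 1×option 4 + 3×option 5: duration 35, value 182
Best: 187 pts.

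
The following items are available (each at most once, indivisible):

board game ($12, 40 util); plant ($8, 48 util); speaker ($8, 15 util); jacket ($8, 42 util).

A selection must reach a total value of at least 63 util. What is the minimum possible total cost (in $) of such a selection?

16

Subsets with value ≥ 63, sorted by total cost:
- plant+jacket: cost 16, value 90
- plant+speaker: cost 16, value 63
Minimum cost: 16 $.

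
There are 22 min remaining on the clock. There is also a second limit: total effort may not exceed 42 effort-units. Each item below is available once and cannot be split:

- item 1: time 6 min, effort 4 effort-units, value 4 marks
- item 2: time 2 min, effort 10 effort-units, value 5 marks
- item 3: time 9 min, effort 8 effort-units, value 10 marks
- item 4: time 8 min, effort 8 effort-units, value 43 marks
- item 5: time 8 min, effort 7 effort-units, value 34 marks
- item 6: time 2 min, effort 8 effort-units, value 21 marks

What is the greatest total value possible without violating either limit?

103 marks

Feasible sets respecting both limits:
- item 2+item 4+item 5+item 6: time 20, effort 33, value 103
- item 4+item 5+item 6: time 18, effort 23, value 98
- item 2+item 4+item 5: time 18, effort 25, value 82
Best: 103 marks.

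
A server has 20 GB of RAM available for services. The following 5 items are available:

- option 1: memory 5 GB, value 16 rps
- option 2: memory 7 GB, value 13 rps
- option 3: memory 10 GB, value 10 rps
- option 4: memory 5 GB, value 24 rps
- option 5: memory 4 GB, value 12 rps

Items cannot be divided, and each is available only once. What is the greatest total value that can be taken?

53 rps

Check high-value combinations within 20 GB:
- option 1+option 2+option 4: memory 5+7+5=17, value 16+13+24=53
- option 1+option 4+option 5: memory 5+5+4=14, value 16+24+12=52
- option 1+option 3+option 4: memory 5+10+5=20, value 16+10+24=50
Best: 53 rps.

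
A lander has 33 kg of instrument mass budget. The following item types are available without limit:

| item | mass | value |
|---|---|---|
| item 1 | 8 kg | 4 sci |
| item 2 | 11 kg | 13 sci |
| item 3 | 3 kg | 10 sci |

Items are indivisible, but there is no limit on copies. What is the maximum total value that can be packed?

Best value-per-unit is item 3 at 10/3, and filling with it alone uses mass 11×3=33. No mix of the others beats 11×10 = 110.

110 sci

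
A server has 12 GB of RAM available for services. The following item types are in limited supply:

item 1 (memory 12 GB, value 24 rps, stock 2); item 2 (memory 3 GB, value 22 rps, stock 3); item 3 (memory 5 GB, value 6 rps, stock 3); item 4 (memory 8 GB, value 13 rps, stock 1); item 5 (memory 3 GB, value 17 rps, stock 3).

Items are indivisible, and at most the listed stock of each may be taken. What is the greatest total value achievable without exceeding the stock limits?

Best selections within memory 12 and stock limits:
- 3×item 2 + 1×item 5: memory 12, value 83
- 2×item 2 + 2×item 5: memory 12, value 78
- 1×item 2 + 3×item 5: memory 12, value 73
- 3×item 2: memory 9, value 66
Best: 83 rps.

83 rps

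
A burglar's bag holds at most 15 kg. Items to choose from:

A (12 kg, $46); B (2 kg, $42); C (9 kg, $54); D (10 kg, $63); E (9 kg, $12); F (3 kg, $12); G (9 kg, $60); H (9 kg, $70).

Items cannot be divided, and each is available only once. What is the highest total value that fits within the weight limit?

$124

Check high-value combinations within 15 kg:
- B+F+H: weight 2+3+9=14, value 42+12+70=124
- B+D+F: weight 2+10+3=15, value 42+63+12=117
- B+F+G: weight 2+3+9=14, value 42+12+60=114
Best: $124.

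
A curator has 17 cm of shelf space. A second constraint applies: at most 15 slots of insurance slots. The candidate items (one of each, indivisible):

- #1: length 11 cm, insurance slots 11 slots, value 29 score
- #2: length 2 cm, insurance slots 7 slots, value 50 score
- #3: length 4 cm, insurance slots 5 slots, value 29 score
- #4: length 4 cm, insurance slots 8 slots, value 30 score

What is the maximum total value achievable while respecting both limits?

80 score

Feasible sets respecting both limits:
- #2+#4: length 6, insurance slots 15, value 80
- #2+#3: length 6, insurance slots 12, value 79
- #3+#4: length 8, insurance slots 13, value 59
- #2: length 2, insurance slots 7, value 50
Best: 80 score.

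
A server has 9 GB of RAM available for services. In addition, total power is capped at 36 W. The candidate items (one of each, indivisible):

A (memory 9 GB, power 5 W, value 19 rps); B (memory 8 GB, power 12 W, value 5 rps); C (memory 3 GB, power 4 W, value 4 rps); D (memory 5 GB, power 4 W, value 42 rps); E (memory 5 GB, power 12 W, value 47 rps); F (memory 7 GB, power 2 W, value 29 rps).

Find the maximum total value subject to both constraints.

Feasible sets respecting both limits:
- C+E: memory 8, power 16, value 51
- E: memory 5, power 12, value 47
- C+D: memory 8, power 8, value 46
- D: memory 5, power 4, value 42
Best: 51 rps.

51 rps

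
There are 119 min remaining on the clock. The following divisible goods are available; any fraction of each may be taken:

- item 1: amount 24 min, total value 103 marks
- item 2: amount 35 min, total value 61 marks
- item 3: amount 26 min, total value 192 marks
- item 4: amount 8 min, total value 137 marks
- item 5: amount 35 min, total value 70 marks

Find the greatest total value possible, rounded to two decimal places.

Take in order of value per unit:
- item 4 (137/8 per unit): all 8 → value 137, running total 137.00
- item 3 (192/26 per unit): all 26 → value 192, running total 329.00
- item 1 (103/24 per unit): all 24 → value 103, running total 432.00
- item 5 (70/35 per unit): all 35 → value 70, running total 502.00
- item 2 (61/35 per unit): 26 of 35 → value 26×61/35 = 45.3143, running total 547.31
Total 547.31.

547.31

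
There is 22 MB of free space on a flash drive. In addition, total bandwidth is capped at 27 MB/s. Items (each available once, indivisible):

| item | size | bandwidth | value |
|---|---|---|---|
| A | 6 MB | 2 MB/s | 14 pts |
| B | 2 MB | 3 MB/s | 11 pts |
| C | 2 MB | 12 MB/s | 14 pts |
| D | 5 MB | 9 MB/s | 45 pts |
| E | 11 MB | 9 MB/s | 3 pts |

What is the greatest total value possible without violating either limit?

Feasible sets respecting both limits:
- A+B+C+D: size 15, bandwidth 26, value 84
- A+C+D: size 13, bandwidth 23, value 73
- A+B+D: size 13, bandwidth 14, value 70
Best: 84 pts.

84 pts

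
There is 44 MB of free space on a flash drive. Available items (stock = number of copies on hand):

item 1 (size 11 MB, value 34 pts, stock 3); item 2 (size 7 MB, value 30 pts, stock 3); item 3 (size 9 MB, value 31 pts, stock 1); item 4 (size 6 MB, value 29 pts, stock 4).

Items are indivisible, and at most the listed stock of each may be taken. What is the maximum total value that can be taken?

Best selections within size 44 and stock limits:
- 1×item 1 + 3×item 2 + 2×item 4: size 44, value 182
- 1×item 1 + 2×item 2 + 3×item 4: size 43, value 181
- 1×item 1 + 1×item 3 + 4×item 4: size 44, value 181
- 1×item 1 + 1×item 2 + 4×item 4: size 42, value 180
Best: 182 pts.

182 pts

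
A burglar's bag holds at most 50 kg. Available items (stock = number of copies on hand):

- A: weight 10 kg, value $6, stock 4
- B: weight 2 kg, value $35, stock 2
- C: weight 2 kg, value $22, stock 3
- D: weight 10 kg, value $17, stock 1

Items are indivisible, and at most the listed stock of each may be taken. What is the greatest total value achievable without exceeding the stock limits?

$171

Top feasible selections:
- 3×A + 2×B + 3×C + 1×D: weight 50, value 171
- 2×A + 2×B + 3×C + 1×D: weight 40, value 165
- 4×A + 2×B + 3×C: weight 50, value 160
Best: $171.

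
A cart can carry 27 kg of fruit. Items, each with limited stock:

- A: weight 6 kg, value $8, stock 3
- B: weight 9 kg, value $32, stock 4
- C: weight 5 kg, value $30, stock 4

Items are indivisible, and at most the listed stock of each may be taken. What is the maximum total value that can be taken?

$128

Best selections within weight 27 and stock limits:
- 1×A + 4×C: weight 26, value 128
- 1×B + 3×C: weight 24, value 122
Best: $128.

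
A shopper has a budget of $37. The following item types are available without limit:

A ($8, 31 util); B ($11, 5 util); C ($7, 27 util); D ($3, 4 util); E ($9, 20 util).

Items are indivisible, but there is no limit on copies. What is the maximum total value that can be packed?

Best value-per-unit is A at 31/8; filling with it alone gives 4×31 = 124.
Optimal mix: 2×A + 3×C → cost 37, value 143.

143 util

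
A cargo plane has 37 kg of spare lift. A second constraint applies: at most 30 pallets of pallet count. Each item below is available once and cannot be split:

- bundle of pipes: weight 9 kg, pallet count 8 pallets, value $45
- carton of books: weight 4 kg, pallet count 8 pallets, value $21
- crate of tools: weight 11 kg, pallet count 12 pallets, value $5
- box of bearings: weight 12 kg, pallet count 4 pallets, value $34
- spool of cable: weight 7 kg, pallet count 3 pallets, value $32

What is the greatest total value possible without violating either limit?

$132

Feasible sets respecting both limits:
- bundle of pipes+carton of books+box of bearings+spool of cable: weight 32, pallet count 23, value 132
- bundle of pipes+box of bearings+spool of cable: weight 28, pallet count 15, value 111
- bundle of pipes+carton of books+box of bearings: weight 25, pallet count 20, value 100
Best: $132.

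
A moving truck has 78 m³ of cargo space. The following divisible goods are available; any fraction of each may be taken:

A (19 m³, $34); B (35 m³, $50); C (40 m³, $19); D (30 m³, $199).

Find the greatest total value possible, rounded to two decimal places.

Take in order of value per unit:
- D (199/30 per unit): all 30 → value 199, running total 199.00
- A (34/19 per unit): all 19 → value 34, running total 233.00
- B (50/35 per unit): 29 of 35 → value 29×50/35 = 41.4286, running total 274.43
Total 274.43.

274.43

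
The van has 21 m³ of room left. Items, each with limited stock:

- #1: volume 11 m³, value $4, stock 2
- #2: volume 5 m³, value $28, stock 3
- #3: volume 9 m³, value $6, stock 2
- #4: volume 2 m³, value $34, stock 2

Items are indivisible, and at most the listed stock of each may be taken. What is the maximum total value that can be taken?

$152

Top feasible selections:
- 3×#2 + 2×#4: volume 19, value 152
- 2×#2 + 2×#4: volume 14, value 124
- 3×#2 + 1×#4: volume 17, value 118
- 1×#2 + 1×#3 + 2×#4: volume 18, value 102
Best: $152.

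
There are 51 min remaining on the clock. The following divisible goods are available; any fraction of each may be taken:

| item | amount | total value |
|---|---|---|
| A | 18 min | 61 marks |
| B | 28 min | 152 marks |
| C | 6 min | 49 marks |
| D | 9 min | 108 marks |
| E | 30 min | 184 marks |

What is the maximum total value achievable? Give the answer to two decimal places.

373.57

Take in order of value per unit:
- D (108/9 per unit): all 9 → value 108, running total 108.00
- C (49/6 per unit): all 6 → value 49, running total 157.00
- E (184/30 per unit): all 30 → value 184, running total 341.00
- B (152/28 per unit): 6 of 28 → value 6×152/28 = 32.5714, running total 373.57
Total 373.57.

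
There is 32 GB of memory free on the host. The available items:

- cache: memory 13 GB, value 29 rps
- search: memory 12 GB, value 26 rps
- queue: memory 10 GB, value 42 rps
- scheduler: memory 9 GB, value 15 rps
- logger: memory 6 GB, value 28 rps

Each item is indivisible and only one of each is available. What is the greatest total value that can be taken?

Check high-value combinations within 32 GB:
- cache+queue+logger: memory 13+10+6=29, value 29+42+28=99
- search+queue+logger: memory 12+10+6=28, value 26+42+28=96
- cache+queue+scheduler: memory 13+10+9=32, value 29+42+15=86
- queue+scheduler+logger: memory 10+9+6=25, value 42+15+28=85
- search+queue+scheduler: memory 12+10+9=31, value 26+42+15=83
Best: 99 rps.

99 rps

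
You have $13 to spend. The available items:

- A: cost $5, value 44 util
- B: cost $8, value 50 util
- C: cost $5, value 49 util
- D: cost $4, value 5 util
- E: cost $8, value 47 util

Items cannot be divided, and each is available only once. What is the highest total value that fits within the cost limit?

Check high-value combinations within $13:
- B+C: cost 8+5=13, value 50+49=99
- C+E: cost 5+8=13, value 49+47=96
- A+B: cost 5+8=13, value 44+50=94
- A+C: cost 5+5=10, value 44+49=93
- A+E: cost 5+8=13, value 44+47=91
Best: 99 util.

99 util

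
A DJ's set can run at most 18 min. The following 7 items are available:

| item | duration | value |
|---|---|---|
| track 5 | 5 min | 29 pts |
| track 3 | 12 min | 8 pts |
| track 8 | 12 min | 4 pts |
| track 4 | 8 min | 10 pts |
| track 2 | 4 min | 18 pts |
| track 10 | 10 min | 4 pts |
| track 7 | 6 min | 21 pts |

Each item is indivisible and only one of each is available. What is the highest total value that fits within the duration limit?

68 pts

Check high-value combinations within 18 min:
- track 5+track 2+track 7: duration 5+4+6=15, value 29+18+21=68
- track 5+track 4+track 2: duration 5+8+4=17, value 29+10+18=57
- track 5+track 7: duration 5+6=11, value 29+21=50
- track 4+track 2+track 7: duration 8+4+6=18, value 10+18+21=49
- track 5+track 2: duration 5+4=9, value 29+18=47
Best: 68 pts.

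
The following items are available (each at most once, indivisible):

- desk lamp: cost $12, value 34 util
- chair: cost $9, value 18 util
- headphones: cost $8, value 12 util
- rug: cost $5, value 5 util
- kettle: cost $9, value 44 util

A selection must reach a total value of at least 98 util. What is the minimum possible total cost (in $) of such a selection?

35

Subsets with value ≥ 98, sorted by total cost:
- desk lamp+chair+rug+kettle: cost 35, value 101
- desk lamp+chair+headphones+kettle: cost 38, value 108
Minimum cost: 35 $.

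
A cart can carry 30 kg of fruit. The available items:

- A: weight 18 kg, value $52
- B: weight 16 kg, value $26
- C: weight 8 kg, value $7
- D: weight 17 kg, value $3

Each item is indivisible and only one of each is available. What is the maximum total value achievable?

Check high-value combinations within 30 kg:
- A+C: weight 18+8=26, value 52+7=59
- A: weight 18, value 52
- B+C: weight 16+8=24, value 26+7=33
- B: weight 16, value 26
- C+D: weight 8+17=25, value 7+3=10
Best: $59.

$59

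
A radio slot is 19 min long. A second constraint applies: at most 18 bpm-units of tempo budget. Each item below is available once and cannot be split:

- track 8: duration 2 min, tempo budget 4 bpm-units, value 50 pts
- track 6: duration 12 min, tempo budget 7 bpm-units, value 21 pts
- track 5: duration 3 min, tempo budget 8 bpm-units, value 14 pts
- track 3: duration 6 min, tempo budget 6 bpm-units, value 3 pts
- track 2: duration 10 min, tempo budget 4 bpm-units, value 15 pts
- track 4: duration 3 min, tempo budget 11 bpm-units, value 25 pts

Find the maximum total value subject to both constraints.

Feasible sets respecting both limits:
- track 8+track 5+track 2: duration 15, tempo budget 16, value 79
- track 8+track 4: duration 5, tempo budget 15, value 75
- track 8+track 6: duration 14, tempo budget 11, value 71
Best: 79 pts.

79 pts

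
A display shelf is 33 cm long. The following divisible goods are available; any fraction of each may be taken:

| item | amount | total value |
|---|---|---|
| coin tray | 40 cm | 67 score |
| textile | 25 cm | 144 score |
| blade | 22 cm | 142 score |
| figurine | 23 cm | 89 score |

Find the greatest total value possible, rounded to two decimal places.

Take in order of value per unit:
- blade (142/22 per unit): all 22 → value 142, running total 142.00
- textile (144/25 per unit): 11 of 25 → value 11×144/25 = 63.3600, running total 205.36
Total 205.36.

205.36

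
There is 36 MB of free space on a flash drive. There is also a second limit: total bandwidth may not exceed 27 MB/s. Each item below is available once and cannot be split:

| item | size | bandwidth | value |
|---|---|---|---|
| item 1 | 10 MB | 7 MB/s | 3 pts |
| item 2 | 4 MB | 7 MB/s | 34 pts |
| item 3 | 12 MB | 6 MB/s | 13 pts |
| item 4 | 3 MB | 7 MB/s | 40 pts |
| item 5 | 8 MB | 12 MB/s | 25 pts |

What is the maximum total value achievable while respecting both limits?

99 pts

Feasible sets respecting both limits:
- item 2+item 4+item 5: size 15, bandwidth 26, value 99
- item 1+item 2+item 3+item 4: size 29, bandwidth 27, value 90
- item 2+item 3+item 4: size 19, bandwidth 20, value 87
Best: 99 pts.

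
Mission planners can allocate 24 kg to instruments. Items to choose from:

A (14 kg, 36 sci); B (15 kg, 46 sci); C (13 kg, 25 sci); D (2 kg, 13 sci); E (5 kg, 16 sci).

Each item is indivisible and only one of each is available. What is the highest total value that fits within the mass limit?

Check high-value combinations within 24 kg:
- B+D+E: mass 15+2+5=22, value 46+13+16=75
- A+D+E: mass 14+2+5=21, value 36+13+16=65
- B+E: mass 15+5=20, value 46+16=62
Best: 75 sci.

75 sci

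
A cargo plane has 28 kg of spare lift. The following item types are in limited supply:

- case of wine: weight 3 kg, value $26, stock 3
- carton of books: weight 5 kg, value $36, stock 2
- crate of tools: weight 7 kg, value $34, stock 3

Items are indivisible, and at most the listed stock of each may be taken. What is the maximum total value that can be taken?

$184

Top feasible selections:
- 3×case of wine + 2×carton of books + 1×crate of tools: weight 26, value 184
- 3×case of wine + 1×carton of books + 2×crate of tools: weight 28, value 182
- 1×case of wine + 2×carton of books + 2×crate of tools: weight 27, value 166
Best: $184.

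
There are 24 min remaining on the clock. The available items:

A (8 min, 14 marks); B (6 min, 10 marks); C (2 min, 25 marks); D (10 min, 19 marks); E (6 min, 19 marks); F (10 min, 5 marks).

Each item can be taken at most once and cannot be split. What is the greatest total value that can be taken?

73 marks

Check high-value combinations within 24 min:
- B+C+D+E: time 6+2+10+6=24, value 10+25+19+19=73
- A+B+C+E: time 8+6+2+6=22, value 14+10+25+19=68
- C+D+E: time 2+10+6=18, value 25+19+19=63
- B+C+E+F: time 6+2+6+10=24, value 10+25+19+5=59
- A+C+E: time 8+2+6=16, value 14+25+19=58
Best: 73 marks.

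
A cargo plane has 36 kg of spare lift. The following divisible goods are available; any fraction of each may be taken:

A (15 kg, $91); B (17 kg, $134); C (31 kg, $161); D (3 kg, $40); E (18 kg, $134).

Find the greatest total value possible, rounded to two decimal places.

Take in order of value per unit:
- D (40/3 per unit): all 3 → value 40, running total 40.00
- B (134/17 per unit): all 17 → value 134, running total 174.00
- E (134/18 per unit): 16 of 18 → value 16×134/18 = 119.1111, running total 293.11
Total 293.11.

293.11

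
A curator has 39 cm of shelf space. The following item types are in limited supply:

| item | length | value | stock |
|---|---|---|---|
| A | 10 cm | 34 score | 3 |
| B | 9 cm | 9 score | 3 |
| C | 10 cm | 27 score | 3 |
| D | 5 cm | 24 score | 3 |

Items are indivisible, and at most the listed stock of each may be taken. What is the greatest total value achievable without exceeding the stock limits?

Best selections within length 39 and stock limits:
- 2×A + 3×D: length 35, value 140
- 1×A + 1×C + 3×D: length 35, value 133
- 2×C + 3×D: length 35, value 126
Best: 140 score.

140 score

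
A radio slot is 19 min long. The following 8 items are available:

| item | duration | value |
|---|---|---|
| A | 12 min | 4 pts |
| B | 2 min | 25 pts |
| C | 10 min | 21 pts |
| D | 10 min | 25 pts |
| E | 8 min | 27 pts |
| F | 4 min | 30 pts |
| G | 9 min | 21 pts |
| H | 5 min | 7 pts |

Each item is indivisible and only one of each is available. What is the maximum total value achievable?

Check high-value combinations within 19 min:
- B+E+F+H: duration 2+8+4+5=19, value 25+27+30+7=89
- B+E+F: duration 2+8+4=14, value 25+27+30=82
- B+D+F: duration 2+10+4=16, value 25+25+30=80
Best: 89 pts.

89 pts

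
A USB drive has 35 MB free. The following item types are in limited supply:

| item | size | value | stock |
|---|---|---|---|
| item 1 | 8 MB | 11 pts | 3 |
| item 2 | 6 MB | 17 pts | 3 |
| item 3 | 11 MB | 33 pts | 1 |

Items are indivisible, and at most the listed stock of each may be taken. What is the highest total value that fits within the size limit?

Best selections within size 35 and stock limits:
- 3×item 2 + 1×item 3: size 29, value 84
- 1×item 1 + 2×item 2 + 1×item 3: size 31, value 78
- 2×item 1 + 3×item 2: size 34, value 73
Best: 84 pts.

84 pts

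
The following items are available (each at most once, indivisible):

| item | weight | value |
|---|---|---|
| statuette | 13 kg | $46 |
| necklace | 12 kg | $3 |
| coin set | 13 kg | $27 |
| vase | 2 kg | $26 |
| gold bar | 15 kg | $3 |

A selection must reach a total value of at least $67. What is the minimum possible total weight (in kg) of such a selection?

15

Subsets with value ≥ 67, sorted by total weight:
- statuette+vase: weight 15, value 72
- statuette+coin set: weight 26, value 73
- statuette+necklace+vase: weight 27, value 75
Minimum weight: 15 kg.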